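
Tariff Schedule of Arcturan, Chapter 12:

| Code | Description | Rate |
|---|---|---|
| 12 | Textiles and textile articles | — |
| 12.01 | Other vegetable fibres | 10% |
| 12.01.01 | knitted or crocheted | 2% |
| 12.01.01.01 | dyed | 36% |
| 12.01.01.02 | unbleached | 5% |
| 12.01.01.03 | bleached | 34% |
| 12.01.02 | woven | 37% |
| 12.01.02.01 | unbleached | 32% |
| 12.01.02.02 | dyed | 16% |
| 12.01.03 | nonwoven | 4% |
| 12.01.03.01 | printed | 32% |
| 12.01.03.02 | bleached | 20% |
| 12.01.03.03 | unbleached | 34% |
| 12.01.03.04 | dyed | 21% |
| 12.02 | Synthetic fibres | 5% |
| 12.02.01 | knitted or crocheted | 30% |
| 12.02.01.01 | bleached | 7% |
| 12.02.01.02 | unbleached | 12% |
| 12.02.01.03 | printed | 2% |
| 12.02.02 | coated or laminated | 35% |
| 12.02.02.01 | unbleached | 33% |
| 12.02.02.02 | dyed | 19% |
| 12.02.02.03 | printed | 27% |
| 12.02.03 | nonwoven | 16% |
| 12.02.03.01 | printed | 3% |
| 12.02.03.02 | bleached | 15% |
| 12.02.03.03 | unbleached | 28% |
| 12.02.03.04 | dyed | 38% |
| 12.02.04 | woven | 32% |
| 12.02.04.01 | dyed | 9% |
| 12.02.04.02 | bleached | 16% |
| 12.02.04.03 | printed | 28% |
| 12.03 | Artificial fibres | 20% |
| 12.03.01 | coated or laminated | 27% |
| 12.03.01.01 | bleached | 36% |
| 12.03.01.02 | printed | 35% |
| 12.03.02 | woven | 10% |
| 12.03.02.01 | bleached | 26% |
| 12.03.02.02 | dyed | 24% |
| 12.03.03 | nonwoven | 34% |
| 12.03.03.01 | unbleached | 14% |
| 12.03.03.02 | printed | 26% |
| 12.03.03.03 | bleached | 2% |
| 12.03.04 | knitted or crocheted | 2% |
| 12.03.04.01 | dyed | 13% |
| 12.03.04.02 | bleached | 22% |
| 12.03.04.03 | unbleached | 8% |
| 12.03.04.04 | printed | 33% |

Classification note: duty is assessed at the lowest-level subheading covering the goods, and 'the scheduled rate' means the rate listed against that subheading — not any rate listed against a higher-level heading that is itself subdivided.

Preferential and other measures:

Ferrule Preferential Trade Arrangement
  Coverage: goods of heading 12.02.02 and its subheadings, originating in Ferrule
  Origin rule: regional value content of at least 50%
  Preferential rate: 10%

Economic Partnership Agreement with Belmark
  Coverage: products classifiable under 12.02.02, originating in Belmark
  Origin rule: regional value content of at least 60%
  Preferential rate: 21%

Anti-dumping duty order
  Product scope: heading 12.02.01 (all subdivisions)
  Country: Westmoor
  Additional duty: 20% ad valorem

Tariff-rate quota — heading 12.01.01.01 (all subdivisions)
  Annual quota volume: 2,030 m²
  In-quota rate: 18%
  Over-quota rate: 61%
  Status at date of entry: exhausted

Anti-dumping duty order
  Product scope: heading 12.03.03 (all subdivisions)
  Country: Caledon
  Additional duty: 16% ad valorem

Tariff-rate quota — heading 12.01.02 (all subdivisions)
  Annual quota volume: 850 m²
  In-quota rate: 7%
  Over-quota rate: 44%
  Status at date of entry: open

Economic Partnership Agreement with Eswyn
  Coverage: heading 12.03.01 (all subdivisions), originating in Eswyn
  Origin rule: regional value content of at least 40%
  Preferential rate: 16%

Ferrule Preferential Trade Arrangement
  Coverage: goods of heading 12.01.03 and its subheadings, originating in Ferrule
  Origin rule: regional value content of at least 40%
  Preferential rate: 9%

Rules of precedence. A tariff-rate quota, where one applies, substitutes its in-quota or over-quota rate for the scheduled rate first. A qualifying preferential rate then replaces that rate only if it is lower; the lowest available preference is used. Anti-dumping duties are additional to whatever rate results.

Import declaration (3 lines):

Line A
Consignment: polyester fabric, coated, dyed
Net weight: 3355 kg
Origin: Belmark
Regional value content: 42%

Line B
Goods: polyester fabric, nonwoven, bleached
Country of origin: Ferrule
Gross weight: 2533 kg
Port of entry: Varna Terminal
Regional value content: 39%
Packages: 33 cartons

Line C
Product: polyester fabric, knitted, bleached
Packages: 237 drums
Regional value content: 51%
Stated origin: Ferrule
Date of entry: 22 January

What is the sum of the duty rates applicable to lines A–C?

Line A: polyester → 12.02; coated → 12.02.02; dyed → 12.02.02.02. Scheduled 19%. Belmark agreement on 12.02.02: RVC < 60%. → 19%.
Line B: polyester → 12.02; nonwoven → 12.02.03; bleached → 12.02.03.02. Scheduled 15%. Ferrule agreement on 12.02.02: 12.02.03.02 not covered; Ferrule agreement on 12.01.03: 12.02.03.02 not covered. → 15%.
Line C: polyester → 12.02; knitted → 12.02.01; bleached → 12.02.01.01. Scheduled 7%. Ferrule agreement on 12.02.02: 12.02.01.01 not covered; Ferrule agreement on 12.01.03: 12.02.01.01 not covered. → 7%.
Sum: 19% + 15% + 7% = 41%.

41%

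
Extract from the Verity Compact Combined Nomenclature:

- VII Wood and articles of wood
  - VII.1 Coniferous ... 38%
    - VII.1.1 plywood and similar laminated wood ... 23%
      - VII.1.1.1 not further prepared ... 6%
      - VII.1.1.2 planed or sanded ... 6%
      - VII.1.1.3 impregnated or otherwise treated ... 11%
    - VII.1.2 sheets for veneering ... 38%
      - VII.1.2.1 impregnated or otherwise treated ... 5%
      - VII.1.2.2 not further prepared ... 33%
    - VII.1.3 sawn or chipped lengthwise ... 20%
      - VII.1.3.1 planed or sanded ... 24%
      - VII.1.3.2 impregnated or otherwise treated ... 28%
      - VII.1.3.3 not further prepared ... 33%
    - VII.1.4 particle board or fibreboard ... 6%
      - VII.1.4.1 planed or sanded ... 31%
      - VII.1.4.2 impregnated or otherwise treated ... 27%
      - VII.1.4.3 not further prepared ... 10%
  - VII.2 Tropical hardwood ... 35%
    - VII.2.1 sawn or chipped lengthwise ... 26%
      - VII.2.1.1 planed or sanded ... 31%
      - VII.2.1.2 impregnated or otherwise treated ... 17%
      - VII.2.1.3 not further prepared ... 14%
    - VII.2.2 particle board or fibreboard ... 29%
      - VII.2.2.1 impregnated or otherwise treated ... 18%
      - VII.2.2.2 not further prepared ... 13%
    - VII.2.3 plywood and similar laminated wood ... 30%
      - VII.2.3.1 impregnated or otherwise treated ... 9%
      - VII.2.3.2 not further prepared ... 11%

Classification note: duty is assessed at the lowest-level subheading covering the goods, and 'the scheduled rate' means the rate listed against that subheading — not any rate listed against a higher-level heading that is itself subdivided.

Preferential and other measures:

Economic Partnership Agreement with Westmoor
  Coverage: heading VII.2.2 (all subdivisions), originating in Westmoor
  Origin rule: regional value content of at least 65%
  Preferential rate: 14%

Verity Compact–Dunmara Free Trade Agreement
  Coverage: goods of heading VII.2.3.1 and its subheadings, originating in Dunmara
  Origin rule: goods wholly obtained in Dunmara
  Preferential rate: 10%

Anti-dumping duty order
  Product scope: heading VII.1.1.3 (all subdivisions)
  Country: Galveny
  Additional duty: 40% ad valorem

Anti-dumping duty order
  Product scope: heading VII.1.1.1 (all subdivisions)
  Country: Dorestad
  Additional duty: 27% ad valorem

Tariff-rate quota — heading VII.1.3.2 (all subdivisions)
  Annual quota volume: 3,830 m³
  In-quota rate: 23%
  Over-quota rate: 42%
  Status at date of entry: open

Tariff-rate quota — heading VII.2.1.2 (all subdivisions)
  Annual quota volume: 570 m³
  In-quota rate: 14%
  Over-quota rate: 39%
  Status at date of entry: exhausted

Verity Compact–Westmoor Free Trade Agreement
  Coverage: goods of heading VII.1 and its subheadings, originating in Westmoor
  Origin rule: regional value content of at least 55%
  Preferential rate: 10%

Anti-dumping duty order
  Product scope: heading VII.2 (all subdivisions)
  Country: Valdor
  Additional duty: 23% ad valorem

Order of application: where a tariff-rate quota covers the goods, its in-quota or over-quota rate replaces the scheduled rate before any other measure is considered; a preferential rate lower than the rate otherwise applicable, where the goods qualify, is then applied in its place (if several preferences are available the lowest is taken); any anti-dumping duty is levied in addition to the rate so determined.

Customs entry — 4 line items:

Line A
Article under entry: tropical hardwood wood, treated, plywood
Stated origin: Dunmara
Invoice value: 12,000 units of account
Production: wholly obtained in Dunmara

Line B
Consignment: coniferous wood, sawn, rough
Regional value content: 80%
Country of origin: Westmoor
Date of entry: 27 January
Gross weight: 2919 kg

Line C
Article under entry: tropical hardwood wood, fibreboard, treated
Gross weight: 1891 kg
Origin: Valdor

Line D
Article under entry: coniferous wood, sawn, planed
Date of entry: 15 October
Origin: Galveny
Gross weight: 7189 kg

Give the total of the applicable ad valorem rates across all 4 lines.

84%

Line A: tropical hardwood → VII.2; plywood → VII.2.3; treated → VII.2.3.1. Scheduled 9%. Dunmara agreement on VII.2.3.1: wholly obtained → 10% available; preference 10% not lower than 9% → no reduction. → 9%.
Line B: coniferous → VII.1; sawn → VII.1.3; rough → VII.1.3.3. Scheduled 33%. Westmoor agreement on VII.2.2: VII.1.3.3 not covered; Westmoor agreement on VII.1: RVC ≥ 55% → 10% available; preferential 10%. → 10%.
Line C: tropical hardwood → VII.2; fibreboard → VII.2.2; treated → VII.2.2.1. Scheduled 18%. anti-dumping (Valdor, VII.2): +23%; total 18% + 23% = 41%. → 41%.
Line D: coniferous → VII.1; sawn → VII.1.3; planed → VII.1.3.1. Scheduled 24%. No special measure applies. → 24%.
Sum: 9% + 10% + 41% + 24% = 84%.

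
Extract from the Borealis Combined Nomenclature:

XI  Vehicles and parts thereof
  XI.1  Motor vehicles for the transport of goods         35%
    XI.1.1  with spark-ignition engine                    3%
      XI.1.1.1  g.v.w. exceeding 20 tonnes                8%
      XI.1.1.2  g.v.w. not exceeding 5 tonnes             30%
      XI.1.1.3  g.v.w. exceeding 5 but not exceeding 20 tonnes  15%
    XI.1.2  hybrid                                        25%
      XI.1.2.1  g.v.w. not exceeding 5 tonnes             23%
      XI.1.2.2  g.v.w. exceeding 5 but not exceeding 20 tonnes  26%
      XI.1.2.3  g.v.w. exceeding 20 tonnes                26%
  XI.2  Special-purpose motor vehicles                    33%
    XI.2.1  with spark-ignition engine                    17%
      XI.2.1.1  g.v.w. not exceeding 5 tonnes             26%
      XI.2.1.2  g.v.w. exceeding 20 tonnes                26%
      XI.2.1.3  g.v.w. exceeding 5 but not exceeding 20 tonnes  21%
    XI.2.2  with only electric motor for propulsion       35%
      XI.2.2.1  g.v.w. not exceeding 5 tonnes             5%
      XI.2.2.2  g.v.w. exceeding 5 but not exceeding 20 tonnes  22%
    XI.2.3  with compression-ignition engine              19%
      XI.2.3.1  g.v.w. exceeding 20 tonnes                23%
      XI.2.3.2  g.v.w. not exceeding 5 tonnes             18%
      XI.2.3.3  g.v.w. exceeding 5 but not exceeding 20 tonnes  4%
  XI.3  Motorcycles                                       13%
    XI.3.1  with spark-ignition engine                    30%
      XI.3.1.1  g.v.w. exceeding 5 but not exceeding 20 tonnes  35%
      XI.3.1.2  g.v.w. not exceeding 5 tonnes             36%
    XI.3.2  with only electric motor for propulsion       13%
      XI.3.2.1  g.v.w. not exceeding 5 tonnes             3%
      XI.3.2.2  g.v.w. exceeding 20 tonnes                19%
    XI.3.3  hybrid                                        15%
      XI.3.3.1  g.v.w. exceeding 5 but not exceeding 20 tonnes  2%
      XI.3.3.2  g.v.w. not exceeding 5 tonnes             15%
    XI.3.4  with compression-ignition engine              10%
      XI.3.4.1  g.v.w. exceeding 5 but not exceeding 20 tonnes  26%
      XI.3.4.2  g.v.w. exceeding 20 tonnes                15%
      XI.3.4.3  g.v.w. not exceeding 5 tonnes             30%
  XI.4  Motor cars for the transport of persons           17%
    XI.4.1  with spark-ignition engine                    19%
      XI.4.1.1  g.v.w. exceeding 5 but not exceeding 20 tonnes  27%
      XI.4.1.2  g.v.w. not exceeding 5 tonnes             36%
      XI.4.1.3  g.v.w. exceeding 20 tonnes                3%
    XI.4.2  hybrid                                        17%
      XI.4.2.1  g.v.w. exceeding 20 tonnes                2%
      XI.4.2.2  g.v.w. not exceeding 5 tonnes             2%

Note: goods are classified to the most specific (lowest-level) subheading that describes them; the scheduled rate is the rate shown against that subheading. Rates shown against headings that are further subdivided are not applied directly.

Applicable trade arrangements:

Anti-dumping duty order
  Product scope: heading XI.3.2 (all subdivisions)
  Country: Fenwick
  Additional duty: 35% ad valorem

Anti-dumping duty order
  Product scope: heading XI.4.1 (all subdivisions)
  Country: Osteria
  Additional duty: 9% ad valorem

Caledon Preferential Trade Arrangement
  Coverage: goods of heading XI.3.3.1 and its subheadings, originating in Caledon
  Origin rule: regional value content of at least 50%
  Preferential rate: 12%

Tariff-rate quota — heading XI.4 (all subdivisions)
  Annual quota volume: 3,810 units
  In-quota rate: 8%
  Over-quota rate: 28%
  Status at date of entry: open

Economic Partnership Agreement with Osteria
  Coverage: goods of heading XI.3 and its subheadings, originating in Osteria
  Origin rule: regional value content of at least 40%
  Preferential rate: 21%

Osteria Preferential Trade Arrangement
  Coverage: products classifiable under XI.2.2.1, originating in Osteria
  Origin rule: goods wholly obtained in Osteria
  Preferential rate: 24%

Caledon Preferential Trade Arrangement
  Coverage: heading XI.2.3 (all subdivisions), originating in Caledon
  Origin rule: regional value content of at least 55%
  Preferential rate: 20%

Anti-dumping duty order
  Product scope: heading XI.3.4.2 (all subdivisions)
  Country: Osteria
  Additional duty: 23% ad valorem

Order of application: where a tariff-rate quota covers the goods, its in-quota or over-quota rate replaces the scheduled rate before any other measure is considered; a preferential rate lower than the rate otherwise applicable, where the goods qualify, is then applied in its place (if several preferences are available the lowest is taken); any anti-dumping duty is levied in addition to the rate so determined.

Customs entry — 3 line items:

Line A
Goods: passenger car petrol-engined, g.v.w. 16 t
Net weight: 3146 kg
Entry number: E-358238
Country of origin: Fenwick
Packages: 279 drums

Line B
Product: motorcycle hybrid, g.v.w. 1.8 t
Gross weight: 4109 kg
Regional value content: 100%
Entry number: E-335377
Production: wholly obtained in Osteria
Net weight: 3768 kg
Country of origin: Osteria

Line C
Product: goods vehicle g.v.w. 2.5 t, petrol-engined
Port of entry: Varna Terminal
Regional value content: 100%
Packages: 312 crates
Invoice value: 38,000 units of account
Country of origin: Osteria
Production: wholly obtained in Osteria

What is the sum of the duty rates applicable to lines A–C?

53%

Line A: passenger car → XI.4; petrol-engined → XI.4.1; g.v.w. 16 t → XI.4.1.1. Scheduled 27%. quota on XI.4 open → in-quota 8%. → 8%.
Line B: motorcycle → XI.3; hybrid → XI.3.3; g.v.w. 1.8 t → XI.3.3.2. Scheduled 15%. Osteria agreement on XI.3: RVC ≥ 40% → 21% available; Osteria agreement on XI.2.2.1: XI.3.3.2 not covered; preference 21% not lower than 15% → no reduction. → 15%.
Line C: goods vehicle → XI.1; petrol-engined → XI.1.1; g.v.w. 2.5 t → XI.1.1.2. Scheduled 30%. Osteria agreement on XI.3: XI.1.1.2 not covered; Osteria agreement on XI.2.2.1: XI.1.1.2 not covered. → 30%.
Sum: 8% + 15% + 30% = 53%.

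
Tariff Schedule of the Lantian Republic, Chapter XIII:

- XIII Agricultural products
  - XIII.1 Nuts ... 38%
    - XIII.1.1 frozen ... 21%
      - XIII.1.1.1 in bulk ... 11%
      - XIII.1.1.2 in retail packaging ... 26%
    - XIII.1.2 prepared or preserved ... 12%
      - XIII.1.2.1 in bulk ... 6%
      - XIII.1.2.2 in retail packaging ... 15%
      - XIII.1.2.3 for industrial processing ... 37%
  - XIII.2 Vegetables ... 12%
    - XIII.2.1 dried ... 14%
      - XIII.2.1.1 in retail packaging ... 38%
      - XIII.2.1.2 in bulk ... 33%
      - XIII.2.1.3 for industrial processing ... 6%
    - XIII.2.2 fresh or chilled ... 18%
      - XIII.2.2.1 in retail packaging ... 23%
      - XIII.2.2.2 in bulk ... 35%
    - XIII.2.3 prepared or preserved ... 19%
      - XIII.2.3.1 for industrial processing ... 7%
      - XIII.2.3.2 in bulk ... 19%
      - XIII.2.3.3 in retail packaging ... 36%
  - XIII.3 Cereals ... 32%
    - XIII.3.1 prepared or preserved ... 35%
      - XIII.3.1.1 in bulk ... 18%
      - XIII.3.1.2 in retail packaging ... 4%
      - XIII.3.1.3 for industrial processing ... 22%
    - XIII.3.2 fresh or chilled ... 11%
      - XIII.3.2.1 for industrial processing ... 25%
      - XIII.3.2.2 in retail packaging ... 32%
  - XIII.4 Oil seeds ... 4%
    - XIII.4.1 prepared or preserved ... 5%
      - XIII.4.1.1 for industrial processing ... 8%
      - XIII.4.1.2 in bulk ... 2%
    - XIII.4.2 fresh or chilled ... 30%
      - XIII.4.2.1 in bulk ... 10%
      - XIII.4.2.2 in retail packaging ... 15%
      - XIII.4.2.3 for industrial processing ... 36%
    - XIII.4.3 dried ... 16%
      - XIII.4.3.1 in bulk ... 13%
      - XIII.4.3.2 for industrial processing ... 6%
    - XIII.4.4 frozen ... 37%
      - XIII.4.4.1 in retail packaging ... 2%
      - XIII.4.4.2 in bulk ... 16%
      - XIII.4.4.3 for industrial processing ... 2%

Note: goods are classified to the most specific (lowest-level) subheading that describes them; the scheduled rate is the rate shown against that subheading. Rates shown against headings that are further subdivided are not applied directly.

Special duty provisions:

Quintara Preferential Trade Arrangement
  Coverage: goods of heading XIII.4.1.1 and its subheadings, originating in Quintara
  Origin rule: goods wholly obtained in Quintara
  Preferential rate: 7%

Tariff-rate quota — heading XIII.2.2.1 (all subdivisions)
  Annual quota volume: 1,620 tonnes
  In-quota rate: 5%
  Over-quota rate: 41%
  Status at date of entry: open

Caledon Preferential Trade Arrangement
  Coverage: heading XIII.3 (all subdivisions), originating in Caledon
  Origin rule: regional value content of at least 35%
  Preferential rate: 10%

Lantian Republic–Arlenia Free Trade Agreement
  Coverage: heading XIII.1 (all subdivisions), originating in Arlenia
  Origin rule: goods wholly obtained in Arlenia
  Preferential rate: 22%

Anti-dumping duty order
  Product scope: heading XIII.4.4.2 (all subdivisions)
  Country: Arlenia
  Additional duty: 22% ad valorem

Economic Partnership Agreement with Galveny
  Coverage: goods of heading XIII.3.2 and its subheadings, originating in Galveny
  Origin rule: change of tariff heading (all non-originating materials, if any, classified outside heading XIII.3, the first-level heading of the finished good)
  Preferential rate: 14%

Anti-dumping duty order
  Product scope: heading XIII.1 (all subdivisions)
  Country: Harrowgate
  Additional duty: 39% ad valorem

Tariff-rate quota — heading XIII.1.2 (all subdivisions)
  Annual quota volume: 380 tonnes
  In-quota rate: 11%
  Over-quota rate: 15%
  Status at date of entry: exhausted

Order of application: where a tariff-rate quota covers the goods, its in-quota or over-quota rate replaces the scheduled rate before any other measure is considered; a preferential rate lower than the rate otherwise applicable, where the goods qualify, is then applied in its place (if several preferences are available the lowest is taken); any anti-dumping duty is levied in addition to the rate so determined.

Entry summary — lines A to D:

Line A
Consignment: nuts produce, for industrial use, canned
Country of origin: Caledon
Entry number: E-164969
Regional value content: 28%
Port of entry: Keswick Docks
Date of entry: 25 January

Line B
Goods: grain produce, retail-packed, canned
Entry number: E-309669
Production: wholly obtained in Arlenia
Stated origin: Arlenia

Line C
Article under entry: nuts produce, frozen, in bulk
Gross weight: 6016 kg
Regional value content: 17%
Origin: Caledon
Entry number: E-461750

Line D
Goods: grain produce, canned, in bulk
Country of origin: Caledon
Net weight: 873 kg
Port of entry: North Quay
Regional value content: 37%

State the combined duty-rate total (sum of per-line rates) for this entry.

40%

Line A: nuts → XIII.1; canned → XIII.1.2; for industrial use → XIII.1.2.3. Scheduled 37%. quota on XIII.1.2 exhausted → over-quota 15%; Caledon agreement on XIII.3: XIII.1.2.3 not covered. → 15%.
Line B: grain → XIII.3; canned → XIII.3.1; retail-packed → XIII.3.1.2. Scheduled 4%. Arlenia agreement on XIII.1: XIII.3.1.2 not covered. → 4%.
Line C: nuts → XIII.1; frozen → XIII.1.1; in bulk → XIII.1.1.1. Scheduled 11%. Caledon agreement on XIII.3: XIII.1.1.1 not covered. → 11%.
Line D: grain → XIII.3; canned → XIII.3.1; in bulk → XIII.3.1.1. Scheduled 18%. Caledon agreement on XIII.3: RVC ≥ 35% → 10% available; preferential 10%. → 10%.
Sum: 15% + 4% + 11% + 10% = 40%.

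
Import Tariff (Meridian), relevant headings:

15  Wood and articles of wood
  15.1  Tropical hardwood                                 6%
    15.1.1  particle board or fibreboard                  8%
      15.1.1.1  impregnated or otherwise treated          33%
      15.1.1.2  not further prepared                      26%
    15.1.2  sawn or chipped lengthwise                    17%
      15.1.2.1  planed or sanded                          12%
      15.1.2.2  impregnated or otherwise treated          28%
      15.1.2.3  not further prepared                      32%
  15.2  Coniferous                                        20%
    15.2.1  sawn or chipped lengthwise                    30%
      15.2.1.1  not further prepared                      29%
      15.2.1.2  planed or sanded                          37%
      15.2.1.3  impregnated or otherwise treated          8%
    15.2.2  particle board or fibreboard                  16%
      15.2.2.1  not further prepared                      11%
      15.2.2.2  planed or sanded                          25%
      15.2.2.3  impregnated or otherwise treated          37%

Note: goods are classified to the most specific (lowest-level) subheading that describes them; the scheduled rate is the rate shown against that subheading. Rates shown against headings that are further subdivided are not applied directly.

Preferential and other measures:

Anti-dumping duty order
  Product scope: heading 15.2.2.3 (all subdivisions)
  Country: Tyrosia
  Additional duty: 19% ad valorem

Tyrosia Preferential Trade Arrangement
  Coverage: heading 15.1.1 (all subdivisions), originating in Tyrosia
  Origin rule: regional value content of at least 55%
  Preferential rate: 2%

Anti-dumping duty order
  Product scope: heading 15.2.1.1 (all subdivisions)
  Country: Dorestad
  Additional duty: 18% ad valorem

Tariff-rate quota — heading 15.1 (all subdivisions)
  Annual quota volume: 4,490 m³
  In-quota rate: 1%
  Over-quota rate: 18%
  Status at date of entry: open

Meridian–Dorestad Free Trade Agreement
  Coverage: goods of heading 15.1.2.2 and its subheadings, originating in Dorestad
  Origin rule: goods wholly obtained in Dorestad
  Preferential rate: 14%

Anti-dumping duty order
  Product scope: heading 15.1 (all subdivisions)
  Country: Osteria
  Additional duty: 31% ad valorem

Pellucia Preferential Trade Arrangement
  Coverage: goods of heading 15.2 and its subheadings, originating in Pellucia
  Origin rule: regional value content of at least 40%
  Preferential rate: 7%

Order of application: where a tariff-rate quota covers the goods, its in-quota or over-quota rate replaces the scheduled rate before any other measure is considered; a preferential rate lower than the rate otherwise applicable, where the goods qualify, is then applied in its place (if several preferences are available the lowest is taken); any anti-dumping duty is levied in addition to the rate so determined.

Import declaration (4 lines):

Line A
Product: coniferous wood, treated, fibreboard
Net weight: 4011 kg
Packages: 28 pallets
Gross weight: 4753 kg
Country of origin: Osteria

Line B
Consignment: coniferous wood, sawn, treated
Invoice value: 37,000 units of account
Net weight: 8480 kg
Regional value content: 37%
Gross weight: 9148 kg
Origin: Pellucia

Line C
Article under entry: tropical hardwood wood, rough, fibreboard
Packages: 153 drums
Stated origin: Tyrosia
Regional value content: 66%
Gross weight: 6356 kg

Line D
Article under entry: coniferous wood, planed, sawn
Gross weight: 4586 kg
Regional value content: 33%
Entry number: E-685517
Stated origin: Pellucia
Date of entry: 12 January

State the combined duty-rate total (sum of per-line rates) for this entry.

83%

Line A: coniferous → 15.2; fibreboard → 15.2.2; treated → 15.2.2.3. Scheduled 37%. No special measure applies. → 37%.
Line B: coniferous → 15.2; sawn → 15.2.1; treated → 15.2.1.3. Scheduled 8%. Pellucia agreement on 15.2: RVC < 40%. → 8%.
Line C: tropical hardwood → 15.1; fibreboard → 15.1.1; rough → 15.1.1.2. Scheduled 26%. quota on 15.1 open → in-quota 1%; Tyrosia agreement on 15.1.1: RVC ≥ 55% → 2% available; preference 2% not lower than 1% → no reduction. → 1%.
Line D: coniferous → 15.2; sawn → 15.2.1; planed → 15.2.1.2. Scheduled 37%. Pellucia agreement on 15.2: RVC < 40%. → 37%.
Sum: 37% + 8% + 1% + 37% = 83%.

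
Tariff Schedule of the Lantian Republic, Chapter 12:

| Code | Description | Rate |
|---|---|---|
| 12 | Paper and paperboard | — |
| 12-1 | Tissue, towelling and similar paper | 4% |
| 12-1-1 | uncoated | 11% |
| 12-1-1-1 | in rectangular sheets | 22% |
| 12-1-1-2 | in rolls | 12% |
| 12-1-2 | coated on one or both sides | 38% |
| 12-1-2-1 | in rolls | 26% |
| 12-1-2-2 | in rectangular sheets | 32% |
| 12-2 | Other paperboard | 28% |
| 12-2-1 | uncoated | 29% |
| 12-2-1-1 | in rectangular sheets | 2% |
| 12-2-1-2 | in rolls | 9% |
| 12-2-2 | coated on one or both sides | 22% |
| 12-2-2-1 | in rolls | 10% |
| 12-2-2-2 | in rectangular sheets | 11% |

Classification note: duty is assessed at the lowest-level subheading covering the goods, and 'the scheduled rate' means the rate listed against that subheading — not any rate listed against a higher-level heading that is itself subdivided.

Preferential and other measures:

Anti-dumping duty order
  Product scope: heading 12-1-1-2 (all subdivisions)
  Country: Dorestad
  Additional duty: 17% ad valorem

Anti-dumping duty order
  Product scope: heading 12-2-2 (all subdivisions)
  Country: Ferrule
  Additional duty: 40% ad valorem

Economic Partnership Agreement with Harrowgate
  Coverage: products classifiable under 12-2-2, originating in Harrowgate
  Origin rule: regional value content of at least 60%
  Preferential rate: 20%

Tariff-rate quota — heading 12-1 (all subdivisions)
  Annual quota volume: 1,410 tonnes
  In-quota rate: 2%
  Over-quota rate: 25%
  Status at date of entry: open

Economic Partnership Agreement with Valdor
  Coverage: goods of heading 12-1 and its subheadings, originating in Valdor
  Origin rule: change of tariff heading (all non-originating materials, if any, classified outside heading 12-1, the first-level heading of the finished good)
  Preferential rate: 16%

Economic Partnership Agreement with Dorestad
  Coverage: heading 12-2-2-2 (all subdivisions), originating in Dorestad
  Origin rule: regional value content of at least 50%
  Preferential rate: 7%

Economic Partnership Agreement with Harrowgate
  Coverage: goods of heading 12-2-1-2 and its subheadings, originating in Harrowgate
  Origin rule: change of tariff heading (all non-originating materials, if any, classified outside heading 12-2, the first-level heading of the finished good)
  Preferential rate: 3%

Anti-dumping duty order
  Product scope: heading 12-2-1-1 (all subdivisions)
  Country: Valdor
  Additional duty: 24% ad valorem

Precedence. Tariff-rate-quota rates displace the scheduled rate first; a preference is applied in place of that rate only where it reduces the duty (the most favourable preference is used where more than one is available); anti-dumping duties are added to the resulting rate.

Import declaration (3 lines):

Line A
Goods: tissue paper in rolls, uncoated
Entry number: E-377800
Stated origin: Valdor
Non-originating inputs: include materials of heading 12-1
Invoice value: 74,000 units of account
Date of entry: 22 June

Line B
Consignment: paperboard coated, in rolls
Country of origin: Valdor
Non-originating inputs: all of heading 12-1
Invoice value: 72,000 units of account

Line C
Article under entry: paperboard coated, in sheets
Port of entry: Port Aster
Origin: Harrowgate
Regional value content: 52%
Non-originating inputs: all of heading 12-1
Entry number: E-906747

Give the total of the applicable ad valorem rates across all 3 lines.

23%

Line A: tissue paper → 12-1; uncoated → 12-1-1; in rolls → 12-1-1-2. Scheduled 12%. quota on 12-1 open → in-quota 2%; Valdor agreement on 12-1: CTH not met. → 2%.
Line B: paperboard → 12-2; coated → 12-2-2; in rolls → 12-2-2-1. Scheduled 10%. Valdor agreement on 12-1: 12-2-2-1 not covered. → 10%.
Line C: paperboard → 12-2; coated → 12-2-2; in sheets → 12-2-2-2. Scheduled 11%. Harrowgate agreement on 12-2-2: RVC < 60%; Harrowgate agreement on 12-2-1-2: 12-2-2-2 not covered. → 11%.
Sum: 2% + 10% + 11% = 23%.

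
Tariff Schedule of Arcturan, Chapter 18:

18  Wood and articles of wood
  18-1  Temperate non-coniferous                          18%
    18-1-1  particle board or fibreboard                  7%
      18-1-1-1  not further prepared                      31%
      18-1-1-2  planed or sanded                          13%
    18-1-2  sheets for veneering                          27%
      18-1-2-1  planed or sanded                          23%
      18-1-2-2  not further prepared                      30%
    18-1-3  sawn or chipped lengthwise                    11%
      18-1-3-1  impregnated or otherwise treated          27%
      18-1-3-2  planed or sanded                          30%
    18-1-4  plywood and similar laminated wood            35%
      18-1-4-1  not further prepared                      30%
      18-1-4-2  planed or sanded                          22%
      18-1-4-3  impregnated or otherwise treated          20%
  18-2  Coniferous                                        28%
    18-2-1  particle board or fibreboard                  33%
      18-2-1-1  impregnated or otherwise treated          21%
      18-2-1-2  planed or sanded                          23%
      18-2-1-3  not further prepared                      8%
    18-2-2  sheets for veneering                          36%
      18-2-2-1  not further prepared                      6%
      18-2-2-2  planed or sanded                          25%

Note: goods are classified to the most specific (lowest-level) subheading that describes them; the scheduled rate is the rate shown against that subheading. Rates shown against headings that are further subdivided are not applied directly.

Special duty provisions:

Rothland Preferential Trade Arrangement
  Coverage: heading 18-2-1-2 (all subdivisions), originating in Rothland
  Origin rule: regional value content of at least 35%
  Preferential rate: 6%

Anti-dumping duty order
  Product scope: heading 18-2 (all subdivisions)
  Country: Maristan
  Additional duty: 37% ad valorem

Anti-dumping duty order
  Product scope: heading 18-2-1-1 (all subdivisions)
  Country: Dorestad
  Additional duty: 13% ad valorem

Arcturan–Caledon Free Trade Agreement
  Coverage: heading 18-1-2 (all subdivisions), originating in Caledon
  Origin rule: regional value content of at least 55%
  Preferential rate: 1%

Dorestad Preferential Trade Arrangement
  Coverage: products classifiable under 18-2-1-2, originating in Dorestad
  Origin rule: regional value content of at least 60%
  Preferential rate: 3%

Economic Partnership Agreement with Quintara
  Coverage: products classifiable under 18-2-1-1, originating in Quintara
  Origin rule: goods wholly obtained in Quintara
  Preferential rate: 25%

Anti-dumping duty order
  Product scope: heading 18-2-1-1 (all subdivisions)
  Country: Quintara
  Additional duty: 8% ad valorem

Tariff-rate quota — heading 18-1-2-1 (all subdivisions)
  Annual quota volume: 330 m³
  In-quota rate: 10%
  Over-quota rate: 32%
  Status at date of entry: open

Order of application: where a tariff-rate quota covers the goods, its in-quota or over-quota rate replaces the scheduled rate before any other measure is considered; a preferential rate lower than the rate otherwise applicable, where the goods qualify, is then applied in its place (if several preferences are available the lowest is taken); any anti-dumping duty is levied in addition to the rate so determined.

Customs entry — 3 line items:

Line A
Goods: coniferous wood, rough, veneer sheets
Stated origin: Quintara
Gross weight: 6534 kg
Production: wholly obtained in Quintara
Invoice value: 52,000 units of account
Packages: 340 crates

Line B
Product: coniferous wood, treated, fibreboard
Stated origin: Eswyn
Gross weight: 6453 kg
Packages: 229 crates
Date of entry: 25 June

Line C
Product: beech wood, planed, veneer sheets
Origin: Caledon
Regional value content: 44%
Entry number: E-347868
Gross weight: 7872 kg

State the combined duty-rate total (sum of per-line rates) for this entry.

37%

Line A: coniferous → 18-2; veneer sheets → 18-2-2; rough → 18-2-2-1. Scheduled 6%. Quintara agreement on 18-2-1-1: 18-2-2-1 not covered. → 6%.
Line B: coniferous → 18-2; fibreboard → 18-2-1; treated → 18-2-1-1. Scheduled 21%. No special measure applies. → 21%.
Line C: beech → 18-1; veneer sheets → 18-1-2; planed → 18-1-2-1. Scheduled 23%. quota on 18-1-2-1 open → in-quota 10%; Caledon agreement on 18-1-2: RVC < 55%. → 10%.
Sum: 6% + 21% + 10% = 37%.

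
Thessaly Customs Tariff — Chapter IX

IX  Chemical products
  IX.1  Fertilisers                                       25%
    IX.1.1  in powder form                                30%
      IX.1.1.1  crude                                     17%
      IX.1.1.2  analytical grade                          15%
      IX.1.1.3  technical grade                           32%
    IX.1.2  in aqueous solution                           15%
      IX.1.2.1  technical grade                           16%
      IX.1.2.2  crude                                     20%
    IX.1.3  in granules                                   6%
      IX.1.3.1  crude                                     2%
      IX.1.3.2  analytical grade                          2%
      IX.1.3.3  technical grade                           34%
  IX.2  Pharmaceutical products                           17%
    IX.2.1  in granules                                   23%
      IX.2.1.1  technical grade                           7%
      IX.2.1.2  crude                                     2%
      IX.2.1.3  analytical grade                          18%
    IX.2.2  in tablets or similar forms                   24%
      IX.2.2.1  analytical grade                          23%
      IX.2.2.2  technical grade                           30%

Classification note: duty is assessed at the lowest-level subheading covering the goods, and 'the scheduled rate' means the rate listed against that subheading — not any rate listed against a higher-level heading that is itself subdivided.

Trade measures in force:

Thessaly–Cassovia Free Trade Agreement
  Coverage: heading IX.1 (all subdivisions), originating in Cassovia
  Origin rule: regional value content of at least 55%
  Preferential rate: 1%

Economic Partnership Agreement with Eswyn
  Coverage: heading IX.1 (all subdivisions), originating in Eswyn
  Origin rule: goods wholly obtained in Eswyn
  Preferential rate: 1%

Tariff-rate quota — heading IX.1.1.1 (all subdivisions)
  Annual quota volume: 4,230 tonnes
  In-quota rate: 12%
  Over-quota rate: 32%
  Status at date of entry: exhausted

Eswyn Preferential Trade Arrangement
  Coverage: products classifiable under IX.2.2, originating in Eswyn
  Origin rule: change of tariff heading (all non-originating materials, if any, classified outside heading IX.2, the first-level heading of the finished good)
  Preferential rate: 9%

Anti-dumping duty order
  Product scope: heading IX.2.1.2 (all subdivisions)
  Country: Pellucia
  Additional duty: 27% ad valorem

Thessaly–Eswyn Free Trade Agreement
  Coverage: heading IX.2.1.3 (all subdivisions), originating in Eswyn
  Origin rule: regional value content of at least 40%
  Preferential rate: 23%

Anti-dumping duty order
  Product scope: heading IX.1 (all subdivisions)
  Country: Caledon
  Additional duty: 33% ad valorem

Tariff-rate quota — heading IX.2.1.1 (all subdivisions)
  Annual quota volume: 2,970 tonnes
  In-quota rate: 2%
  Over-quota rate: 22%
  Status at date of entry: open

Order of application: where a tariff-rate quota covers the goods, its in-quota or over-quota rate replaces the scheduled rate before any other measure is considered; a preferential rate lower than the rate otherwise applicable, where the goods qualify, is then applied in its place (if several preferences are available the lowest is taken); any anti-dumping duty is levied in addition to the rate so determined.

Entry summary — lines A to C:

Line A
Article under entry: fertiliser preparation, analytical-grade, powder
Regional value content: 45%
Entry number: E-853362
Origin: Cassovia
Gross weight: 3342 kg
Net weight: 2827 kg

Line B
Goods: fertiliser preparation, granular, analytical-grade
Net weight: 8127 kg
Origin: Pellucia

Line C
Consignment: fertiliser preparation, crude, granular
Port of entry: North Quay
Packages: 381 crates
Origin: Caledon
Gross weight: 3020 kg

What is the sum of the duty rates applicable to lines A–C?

52%

Line A: fertiliser → IX.1; powder → IX.1.1; analytical-grade → IX.1.1.2. Scheduled 15%. Cassovia agreement on IX.1: RVC < 55%. → 15%.
Line B: fertiliser → IX.1; granular → IX.1.3; analytical-grade → IX.1.3.2. Scheduled 2%. No special measure applies. → 2%.
Line C: fertiliser → IX.1; granular → IX.1.3; crude → IX.1.3.1. Scheduled 2%. anti-dumping (Caledon, IX.1): +33%; total 2% + 33% = 35%. → 35%.
Sum: 15% + 2% + 35% = 52%.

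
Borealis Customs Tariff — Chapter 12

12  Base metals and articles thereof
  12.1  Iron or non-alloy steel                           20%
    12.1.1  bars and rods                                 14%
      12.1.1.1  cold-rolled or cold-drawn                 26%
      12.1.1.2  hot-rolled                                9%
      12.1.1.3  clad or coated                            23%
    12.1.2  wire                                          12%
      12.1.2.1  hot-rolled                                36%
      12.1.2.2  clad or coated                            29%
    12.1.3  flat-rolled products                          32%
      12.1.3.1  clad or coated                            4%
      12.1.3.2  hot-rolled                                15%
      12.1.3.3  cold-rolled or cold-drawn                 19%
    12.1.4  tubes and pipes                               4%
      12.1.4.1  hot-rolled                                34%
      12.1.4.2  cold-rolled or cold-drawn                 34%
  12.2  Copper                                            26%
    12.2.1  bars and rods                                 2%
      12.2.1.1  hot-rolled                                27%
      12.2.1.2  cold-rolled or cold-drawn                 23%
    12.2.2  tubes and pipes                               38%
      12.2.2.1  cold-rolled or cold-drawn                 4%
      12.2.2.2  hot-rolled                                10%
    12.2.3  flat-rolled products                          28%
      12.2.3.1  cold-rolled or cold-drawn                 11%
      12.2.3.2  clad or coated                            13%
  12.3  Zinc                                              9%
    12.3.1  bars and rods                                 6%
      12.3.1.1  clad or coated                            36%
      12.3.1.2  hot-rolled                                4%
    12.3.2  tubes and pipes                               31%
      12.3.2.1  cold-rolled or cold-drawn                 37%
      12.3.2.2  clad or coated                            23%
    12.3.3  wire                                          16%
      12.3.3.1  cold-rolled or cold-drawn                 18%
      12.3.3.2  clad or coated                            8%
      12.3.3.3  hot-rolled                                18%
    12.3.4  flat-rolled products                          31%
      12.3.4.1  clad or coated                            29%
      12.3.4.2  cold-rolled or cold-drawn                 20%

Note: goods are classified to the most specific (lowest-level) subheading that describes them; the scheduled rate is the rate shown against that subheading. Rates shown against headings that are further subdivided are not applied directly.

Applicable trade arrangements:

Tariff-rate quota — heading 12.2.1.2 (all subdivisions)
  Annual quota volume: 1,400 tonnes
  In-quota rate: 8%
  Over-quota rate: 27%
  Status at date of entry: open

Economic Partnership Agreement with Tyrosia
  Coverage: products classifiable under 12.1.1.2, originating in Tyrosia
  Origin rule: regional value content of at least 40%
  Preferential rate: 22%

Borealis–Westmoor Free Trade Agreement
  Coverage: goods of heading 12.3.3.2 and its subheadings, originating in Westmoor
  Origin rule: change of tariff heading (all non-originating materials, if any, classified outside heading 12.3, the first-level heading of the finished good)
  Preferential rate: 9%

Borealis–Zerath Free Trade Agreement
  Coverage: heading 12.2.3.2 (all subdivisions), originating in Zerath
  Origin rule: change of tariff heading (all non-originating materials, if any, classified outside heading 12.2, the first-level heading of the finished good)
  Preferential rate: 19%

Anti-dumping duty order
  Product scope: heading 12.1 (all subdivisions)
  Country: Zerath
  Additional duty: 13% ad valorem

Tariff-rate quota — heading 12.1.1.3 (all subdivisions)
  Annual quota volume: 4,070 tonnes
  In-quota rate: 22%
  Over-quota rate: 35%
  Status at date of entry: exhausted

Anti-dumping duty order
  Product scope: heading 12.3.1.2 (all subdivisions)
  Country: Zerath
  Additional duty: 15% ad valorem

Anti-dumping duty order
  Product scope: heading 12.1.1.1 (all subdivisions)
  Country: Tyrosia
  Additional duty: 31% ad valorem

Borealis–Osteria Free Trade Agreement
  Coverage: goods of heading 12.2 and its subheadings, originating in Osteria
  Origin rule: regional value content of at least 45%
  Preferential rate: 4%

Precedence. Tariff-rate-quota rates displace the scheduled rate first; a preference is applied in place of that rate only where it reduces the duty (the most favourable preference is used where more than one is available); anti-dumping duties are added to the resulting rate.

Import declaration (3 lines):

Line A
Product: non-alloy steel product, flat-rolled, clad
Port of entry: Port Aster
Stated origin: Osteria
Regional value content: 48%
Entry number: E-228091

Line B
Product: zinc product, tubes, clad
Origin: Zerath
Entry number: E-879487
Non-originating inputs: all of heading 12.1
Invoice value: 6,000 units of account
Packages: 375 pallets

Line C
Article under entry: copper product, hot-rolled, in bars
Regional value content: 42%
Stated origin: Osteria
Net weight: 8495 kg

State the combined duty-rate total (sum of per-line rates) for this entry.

Line A: non-alloy steel → 12.1; flat-rolled → 12.1.3; clad → 12.1.3.1. Scheduled 4%. Osteria agreement on 12.2: 12.1.3.1 not covered. → 4%.
Line B: zinc → 12.3; tubes → 12.3.2; clad → 12.3.2.2. Scheduled 23%. Zerath agreement on 12.2.3.2: 12.3.2.2 not covered. → 23%.
Line C: copper → 12.2; in bars → 12.2.1; hot-rolled → 12.2.1.1. Scheduled 27%. Osteria agreement on 12.2: RVC < 45%. → 27%.
Sum: 4% + 23% + 27% = 54%.

54%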